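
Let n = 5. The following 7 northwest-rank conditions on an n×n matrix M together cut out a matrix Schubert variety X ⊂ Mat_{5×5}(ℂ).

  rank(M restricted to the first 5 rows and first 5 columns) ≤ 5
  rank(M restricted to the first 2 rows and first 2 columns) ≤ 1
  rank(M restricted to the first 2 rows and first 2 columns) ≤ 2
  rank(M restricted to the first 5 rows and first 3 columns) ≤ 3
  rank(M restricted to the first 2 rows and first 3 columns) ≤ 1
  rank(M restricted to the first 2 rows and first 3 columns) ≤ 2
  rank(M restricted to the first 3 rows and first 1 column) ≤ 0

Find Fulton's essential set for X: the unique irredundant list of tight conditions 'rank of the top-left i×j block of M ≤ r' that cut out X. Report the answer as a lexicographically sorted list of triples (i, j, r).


Propagating the 7 rank bounds to every northwest block:

  row 1: 0 | 1 | 1 | 1 | 1
  row 2: 0 | 1 | 1 | 2 | 2
  row 3: 0 | 1 | 2 | 3 | 3
  row 4: 1 | 2 | 3 | 4 | 4
  row 5: 1 | 2 | 3 | 4 | 5

giving w = (2, 4, 3, 1, 5) via Δ²R.

ℓ(w)=4; the 2 essential cells (i,j,r):

[(2, 3, 1), (3, 1, 0)]


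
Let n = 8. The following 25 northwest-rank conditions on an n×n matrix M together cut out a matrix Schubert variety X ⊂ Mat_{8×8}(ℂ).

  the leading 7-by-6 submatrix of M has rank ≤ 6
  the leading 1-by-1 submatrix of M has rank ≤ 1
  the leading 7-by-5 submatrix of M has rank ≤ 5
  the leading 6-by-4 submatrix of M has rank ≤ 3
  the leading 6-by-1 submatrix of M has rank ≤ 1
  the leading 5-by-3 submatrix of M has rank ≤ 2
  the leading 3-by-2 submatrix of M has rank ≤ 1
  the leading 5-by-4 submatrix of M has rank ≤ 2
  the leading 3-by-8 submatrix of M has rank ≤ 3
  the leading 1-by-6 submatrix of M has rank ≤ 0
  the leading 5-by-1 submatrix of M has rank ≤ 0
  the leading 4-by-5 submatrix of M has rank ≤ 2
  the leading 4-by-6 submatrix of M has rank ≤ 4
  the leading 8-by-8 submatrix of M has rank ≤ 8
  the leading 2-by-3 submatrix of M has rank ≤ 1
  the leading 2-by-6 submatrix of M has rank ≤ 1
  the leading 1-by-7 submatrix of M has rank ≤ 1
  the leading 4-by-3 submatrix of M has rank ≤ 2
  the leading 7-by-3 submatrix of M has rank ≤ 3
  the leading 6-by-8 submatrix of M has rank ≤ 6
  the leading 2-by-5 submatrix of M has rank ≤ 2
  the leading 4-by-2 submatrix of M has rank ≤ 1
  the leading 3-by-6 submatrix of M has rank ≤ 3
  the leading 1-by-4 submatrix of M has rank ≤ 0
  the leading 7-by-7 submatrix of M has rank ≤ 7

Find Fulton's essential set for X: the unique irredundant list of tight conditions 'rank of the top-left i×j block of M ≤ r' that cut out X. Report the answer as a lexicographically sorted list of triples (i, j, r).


Computing R[i][j] = min implied NW-rank bound (n=8, 25 conditions):

  R[1]: 0  0  0  0  0  0  1  1
  R[2]: 0  1  1  1  1  1  2  2
  R[3]: 0  1  2  2  2  2  3  3
  R[4]: 0  1  2  2  2  3  4  4
  R[5]: 0  1  2  2  3  4  5  5
  R[6]: 1  2  3  3  4  5  6  6
  R[7]: 1  2  3  4  5  6  7  7
  R[8]: 1  2  3  4  5  6  7  8

so w = (7, 2, 3, 6, 5, 1, 4, 8).

Fulton essential set (4 of the 13 Rothe cells):

[(1, 6, 0), (4, 5, 2), (5, 1, 0), (5, 4, 2)]


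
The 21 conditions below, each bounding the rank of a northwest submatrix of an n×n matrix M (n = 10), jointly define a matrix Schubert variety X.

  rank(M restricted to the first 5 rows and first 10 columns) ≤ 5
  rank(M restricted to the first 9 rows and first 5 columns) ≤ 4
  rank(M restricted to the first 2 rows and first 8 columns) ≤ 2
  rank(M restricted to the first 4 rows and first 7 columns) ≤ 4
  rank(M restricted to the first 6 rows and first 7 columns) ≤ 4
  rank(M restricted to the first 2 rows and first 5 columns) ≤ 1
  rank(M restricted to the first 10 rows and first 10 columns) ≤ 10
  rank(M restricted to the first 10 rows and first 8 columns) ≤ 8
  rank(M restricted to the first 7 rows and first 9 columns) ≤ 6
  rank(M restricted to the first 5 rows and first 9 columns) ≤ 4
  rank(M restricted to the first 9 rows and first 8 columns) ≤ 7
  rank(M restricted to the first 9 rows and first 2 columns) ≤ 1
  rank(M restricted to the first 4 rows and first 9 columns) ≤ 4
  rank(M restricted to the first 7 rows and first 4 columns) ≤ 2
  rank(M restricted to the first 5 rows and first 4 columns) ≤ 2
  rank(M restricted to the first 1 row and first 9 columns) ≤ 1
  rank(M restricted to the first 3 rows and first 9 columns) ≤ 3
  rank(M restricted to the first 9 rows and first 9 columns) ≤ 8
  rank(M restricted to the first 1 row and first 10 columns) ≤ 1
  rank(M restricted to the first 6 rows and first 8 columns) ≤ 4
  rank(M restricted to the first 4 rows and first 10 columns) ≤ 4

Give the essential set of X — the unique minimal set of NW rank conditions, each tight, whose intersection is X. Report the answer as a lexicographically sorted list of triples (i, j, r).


Reconstructing r_w from the 21 given conditions:

  row 1: 1  1  1  1  1  1  1  1  1  1
  row 2: 1  1  1  1  1  2  2  2  2  2
  row 3: 1  1  2  2  2  3  3  3  3  3
  row 4: 1  1  2  2  3  4  4  4  4  4
  row 5: 1  1  2  2  3  4  4  4  4  5
  row 6: 1  1  2  2  3  4  4  4  5  6
  row 7: 1  1  2  2  3  4  5  5  6  7
  row 8: 1  1  2  3  4  5  6  6  7  8
  row 9: 1  1  2  3  4  5  6  7  8  9
  row 10: 1  2  3  4  5  6  7  8  9  10

hence w(1..10) = (1, 6, 3, 5, 10, 9, 7, 4, 8, 2).

ℓ(w)=20; the 5 essential cells (i,j,r):

[(2, 5, 1), (5, 9, 4), (6, 8, 4), (7, 4, 2), (9, 2, 1)]


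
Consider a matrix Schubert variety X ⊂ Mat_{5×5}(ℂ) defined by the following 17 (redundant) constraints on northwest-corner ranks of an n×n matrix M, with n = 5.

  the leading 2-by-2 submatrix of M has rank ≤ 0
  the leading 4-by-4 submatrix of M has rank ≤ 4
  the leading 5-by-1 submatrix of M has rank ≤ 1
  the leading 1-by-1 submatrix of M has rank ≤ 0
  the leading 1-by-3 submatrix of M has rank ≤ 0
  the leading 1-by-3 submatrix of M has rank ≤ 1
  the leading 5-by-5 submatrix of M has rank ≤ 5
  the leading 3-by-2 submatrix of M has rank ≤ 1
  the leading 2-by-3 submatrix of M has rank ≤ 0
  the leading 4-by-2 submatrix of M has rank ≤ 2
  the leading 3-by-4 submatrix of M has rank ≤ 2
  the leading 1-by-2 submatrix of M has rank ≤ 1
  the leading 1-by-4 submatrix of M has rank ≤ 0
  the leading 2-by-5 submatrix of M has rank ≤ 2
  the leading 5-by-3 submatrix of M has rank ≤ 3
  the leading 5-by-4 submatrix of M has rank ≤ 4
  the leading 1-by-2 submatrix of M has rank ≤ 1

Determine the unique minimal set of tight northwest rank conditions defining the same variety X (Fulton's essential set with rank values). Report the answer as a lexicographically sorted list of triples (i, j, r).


Rank table r_w(5×5) implied by the 17 constraints:

  R[1]: 0 0 0 0 1
  R[2]: 0 0 0 1 2
  R[3]: 1 1 1 2 3
  R[4]: 1 2 2 3 4
  R[5]: 1 2 3 4 5

the unique w with this rank table is (5, 4, 1, 2, 3).

D(w) has 7 cells with 2 SE-corners; essential set:

[(1, 4, 0), (2, 3, 0)]


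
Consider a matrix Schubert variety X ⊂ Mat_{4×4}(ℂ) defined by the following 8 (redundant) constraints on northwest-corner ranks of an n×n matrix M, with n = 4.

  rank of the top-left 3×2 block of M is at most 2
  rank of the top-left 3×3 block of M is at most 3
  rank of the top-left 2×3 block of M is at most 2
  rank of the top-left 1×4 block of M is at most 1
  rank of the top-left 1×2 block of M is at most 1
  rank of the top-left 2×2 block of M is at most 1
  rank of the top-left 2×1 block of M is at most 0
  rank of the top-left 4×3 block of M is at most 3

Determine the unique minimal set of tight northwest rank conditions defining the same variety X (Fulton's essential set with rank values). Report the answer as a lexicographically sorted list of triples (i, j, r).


The tightest implied rank at each (i,j), from the 8 conditions:

  0, 1, 1, 1
  0, 1, 2, 2
  1, 2, 3, 3
  1, 2, 3, 4

hence w(1..4) = (2, 3, 1, 4).

Fulton essential set (1 of the 2 Rothe cells):

[(2, 1, 0)]


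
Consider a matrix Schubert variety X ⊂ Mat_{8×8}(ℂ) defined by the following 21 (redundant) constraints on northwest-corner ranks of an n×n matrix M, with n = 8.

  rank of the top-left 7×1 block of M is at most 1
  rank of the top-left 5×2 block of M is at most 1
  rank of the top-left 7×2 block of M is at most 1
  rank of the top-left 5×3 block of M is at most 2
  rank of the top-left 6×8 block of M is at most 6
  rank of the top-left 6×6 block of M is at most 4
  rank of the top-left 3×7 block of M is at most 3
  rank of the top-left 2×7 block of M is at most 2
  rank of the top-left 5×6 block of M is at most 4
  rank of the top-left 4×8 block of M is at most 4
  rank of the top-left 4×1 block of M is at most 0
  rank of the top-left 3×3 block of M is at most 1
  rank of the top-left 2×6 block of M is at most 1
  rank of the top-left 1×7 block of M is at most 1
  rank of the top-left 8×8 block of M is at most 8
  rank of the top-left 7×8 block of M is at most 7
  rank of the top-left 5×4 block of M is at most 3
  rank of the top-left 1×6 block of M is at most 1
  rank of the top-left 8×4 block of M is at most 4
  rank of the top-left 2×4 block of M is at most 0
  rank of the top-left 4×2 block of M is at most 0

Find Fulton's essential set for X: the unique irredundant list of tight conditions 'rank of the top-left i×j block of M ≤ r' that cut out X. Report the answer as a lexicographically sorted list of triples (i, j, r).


Propagating the 21 rank bounds to every northwest block:

  row 1: 0 | 0 | 0 | 0 | 1 | 1 | 1 | 1
  row 2: 0 | 0 | 0 | 0 | 1 | 1 | 2 | 2
  row 3: 0 | 0 | 1 | 1 | 2 | 2 | 3 | 3
  row 4: 0 | 0 | 1 | 2 | 3 | 3 | 4 | 4
  row 5: 1 | 1 | 2 | 3 | 4 | 4 | 5 | 5
  row 6: 1 | 1 | 2 | 3 | 4 | 4 | 5 | 6
  row 7: 1 | 1 | 2 | 3 | 4 | 5 | 6 | 7
  row 8: 1 | 2 | 3 | 4 | 5 | 6 | 7 | 8

second differences of R give the permutation w = (5, 7, 3, 4, 1, 8, 6, 2).

D(w) has 16 cells with 5 SE-corners; essential set:

[(2, 4, 0), (2, 6, 1), (4, 2, 0), (6, 6, 4), (7, 2, 1)]


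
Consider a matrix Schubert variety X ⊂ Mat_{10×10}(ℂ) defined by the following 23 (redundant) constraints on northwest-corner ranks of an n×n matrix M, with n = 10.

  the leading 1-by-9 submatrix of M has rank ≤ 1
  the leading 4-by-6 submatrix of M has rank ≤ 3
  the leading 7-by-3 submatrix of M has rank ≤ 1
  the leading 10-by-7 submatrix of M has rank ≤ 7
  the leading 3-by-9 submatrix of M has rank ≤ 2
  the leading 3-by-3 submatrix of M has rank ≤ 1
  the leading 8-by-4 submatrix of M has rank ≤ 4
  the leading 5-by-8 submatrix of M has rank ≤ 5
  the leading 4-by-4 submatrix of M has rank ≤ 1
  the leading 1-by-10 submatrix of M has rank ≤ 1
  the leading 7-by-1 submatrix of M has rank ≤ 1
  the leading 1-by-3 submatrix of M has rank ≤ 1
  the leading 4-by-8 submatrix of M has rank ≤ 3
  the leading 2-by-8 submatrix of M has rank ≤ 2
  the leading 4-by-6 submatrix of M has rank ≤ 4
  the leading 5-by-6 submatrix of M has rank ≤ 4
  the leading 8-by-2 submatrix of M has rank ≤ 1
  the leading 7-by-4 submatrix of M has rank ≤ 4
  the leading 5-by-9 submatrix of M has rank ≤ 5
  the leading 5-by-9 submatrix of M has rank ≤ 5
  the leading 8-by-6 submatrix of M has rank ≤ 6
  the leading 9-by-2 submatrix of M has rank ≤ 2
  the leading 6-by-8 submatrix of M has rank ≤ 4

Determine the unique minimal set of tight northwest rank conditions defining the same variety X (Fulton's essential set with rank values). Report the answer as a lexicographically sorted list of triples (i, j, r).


Recovering R(i,j) via the rank-extension bound from the 23 conditions:

  R[1]: 1 1 1 1 1 1 1 1 1 1
  R[2]: 1 1 1 1 2 2 2 2 2 2
  R[3]: 1 1 1 1 2 2 2 2 2 3
  R[4]: 1 1 1 1 2 3 3 3 3 4
  R[5]: 1 1 1 2 3 4 4 4 4 5
  R[6]: 1 1 1 2 3 4 4 4 5 6
  R[7]: 1 1 1 2 3 4 5 5 6 7
  R[8]: 1 1 2 3 4 5 6 6 7 8
  R[9]: 1 2 3 4 5 6 7 7 8 9
  R[10]: 1 2 3 4 5 6 7 8 9 10

reading off 1-entries of Δ²R: w = (1, 5, 10, 6, 4, 9, 7, 3, 2, 8).

5 SE-corners of the 22-cell Rothe diagram give Ess(w):

[(3, 9, 2), (4, 4, 1), (6, 8, 4), (7, 3, 1), (8, 2, 1)]


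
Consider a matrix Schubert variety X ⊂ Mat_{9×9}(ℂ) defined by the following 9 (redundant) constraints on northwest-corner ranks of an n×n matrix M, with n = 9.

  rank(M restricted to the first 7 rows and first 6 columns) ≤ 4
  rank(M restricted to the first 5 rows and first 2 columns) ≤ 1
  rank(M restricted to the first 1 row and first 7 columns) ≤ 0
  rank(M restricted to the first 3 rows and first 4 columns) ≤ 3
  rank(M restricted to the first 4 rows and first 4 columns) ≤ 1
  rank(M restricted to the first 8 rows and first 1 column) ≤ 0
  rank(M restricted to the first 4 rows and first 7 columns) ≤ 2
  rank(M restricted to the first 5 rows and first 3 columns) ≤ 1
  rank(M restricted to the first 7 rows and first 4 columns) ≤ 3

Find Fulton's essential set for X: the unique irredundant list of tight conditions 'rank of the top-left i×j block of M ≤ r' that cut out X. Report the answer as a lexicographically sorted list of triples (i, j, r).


Propagating the 9 rank bounds to every northwest block:

  i=1: 0, 0, 0, 0, 0, 0, 0, 1, 1
  i=2: 0, 1, 1, 1, 1, 1, 1, 2, 2
  i=3: 0, 1, 1, 1, 2, 2, 2, 3, 3
  i=4: 0, 1, 1, 1, 2, 2, 2, 3, 4
  i=5: 0, 1, 1, 2, 3, 3, 3, 4, 5
  i=6: 0, 1, 2, 3, 4, 4, 4, 5, 6
  i=7: 0, 1, 2, 3, 4, 4, 5, 6, 7
  i=8: 0, 1, 2, 3, 4, 5, 6, 7, 8
  i=9: 1, 2, 3, 4, 5, 6, 7, 8, 9

so w = (8, 2, 5, 9, 4, 3, 7, 6, 1).

D(w) has 22 cells with 6 SE-corners; essential set:

[(1, 7, 0), (4, 4, 1), (4, 7, 2), (5, 3, 1), (7, 6, 4), (8, 1, 0)]


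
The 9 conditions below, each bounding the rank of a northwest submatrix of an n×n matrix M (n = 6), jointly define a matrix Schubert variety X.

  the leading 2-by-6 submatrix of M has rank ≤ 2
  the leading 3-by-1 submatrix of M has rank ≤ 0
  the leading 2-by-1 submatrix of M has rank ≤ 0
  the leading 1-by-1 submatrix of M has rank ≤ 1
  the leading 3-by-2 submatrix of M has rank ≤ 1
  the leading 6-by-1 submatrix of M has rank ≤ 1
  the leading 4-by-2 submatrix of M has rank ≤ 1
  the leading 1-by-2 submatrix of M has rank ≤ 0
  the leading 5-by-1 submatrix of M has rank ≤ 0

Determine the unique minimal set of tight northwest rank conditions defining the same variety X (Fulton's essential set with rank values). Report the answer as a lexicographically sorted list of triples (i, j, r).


The tightest implied rank at each (i,j), from the 9 conditions:

  0, 0, 1, 1, 1, 1
  0, 1, 2, 2, 2, 2
  0, 1, 2, 3, 3, 3
  0, 1, 2, 3, 4, 4
  0, 1, 2, 3, 4, 5
  1, 2, 3, 4, 5, 6

giving w = (3, 2, 4, 5, 6, 1) via Δ²R.

2 SE-corners of the 6-cell Rothe diagram give Ess(w):

[(1, 2, 0), (5, 1, 0)]


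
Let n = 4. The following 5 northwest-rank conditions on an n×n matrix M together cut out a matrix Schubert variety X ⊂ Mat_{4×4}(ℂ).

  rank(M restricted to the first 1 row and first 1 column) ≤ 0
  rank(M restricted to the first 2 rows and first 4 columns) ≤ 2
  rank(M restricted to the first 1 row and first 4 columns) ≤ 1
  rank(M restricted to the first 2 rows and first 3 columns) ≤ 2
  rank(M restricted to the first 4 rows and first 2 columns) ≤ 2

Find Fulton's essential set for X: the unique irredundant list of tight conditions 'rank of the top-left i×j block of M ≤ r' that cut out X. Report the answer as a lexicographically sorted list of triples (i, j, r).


Rank table r_w(4×4) implied by the 5 constraints:

  row 1: 0 1 1 1
  row 2: 1 2 2 2
  row 3: 1 2 3 3
  row 4: 1 2 3 4

giving w = (2, 1, 3, 4) via Δ²R.

1 SE-corner of the 1-cell Rothe diagram gives Ess(w):

[(1, 1, 0)]


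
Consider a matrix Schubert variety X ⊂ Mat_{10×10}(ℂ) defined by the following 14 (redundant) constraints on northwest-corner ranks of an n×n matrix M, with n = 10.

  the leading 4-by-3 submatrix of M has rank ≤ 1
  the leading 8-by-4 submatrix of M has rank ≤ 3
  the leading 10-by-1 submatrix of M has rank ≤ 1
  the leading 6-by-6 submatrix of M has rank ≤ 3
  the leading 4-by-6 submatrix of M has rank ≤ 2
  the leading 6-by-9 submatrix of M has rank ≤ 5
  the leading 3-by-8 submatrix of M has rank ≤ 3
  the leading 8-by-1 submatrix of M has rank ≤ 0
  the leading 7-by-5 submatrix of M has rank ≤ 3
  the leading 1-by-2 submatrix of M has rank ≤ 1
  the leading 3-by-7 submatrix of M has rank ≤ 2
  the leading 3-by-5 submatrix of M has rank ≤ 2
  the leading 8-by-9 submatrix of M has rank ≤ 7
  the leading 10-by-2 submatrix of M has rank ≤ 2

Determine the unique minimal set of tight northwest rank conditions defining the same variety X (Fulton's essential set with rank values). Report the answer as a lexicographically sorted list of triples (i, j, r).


Recovering R(i,j) via the rank-extension bound from the 14 conditions:

  R[1]: 0 | 1 | 1 | 1 | 1 | 1 | 1 | 1 | 1 | 1
  R[2]: 0 | 1 | 1 | 2 | 2 | 2 | 2 | 2 | 2 | 2
  R[3]: 0 | 1 | 1 | 2 | 2 | 2 | 2 | 3 | 3 | 3
  R[4]: 0 | 1 | 1 | 2 | 2 | 2 | 3 | 4 | 4 | 4
  R[5]: 0 | 1 | 2 | 3 | 3 | 3 | 4 | 5 | 5 | 5
  R[6]: 0 | 1 | 2 | 3 | 3 | 3 | 4 | 5 | 5 | 6
  R[7]: 0 | 1 | 2 | 3 | 3 | 4 | 5 | 6 | 6 | 7
  R[8]: 0 | 1 | 2 | 3 | 4 | 5 | 6 | 7 | 7 | 8
  R[9]: 1 | 2 | 3 | 4 | 5 | 6 | 7 | 8 | 8 | 9
  R[10]: 1 | 2 | 3 | 4 | 5 | 6 | 7 | 8 | 9 | 10

giving w = (2, 4, 8, 7, 3, 10, 6, 5, 1, 9) via Δ²R.

Fulton essential set (7 of the 20 Rothe cells):

[(3, 7, 2), (4, 3, 1), (4, 6, 2), (6, 6, 3), (6, 9, 5), (7, 5, 3), (8, 1, 0)]


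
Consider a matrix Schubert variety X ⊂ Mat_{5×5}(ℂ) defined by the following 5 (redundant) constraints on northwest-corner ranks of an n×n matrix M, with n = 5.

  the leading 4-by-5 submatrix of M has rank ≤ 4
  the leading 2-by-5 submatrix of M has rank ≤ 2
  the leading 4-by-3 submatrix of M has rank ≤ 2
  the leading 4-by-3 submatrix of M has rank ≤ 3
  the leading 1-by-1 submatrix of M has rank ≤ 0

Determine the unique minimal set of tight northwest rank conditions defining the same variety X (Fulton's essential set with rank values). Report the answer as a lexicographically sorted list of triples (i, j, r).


Reconstructing r_w from the 5 given conditions:

  i=1: 0, 1, 1, 1, 1
  i=2: 1, 2, 2, 2, 2
  i=3: 1, 2, 2, 3, 3
  i=4: 1, 2, 2, 3, 4
  i=5: 1, 2, 3, 4, 5

hence w(1..5) = (2, 1, 4, 5, 3).

2 SE-corners of the 3-cell Rothe diagram give Ess(w):

[(1, 1, 0), (4, 3, 2)]


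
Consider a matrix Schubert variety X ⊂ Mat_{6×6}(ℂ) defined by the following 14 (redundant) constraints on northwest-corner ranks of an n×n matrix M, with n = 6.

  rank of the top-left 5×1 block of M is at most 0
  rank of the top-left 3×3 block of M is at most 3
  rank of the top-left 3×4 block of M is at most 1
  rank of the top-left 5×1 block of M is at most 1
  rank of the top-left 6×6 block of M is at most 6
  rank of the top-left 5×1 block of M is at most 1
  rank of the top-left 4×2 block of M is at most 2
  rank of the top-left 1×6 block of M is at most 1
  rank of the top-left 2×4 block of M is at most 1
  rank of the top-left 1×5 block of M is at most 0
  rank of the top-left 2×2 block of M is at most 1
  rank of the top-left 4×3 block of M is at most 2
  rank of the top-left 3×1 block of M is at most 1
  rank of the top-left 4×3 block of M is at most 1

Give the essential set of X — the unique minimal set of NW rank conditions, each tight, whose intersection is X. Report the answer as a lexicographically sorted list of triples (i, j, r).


The tightest implied rank at each (i,j), from the 14 conditions:

  0, 0, 0, 0, 0, 1
  0, 1, 1, 1, 1, 2
  0, 1, 1, 1, 2, 3
  0, 1, 1, 2, 3, 4
  0, 1, 2, 3, 4, 5
  1, 2, 3, 4, 5, 6

reading off 1-entries of Δ²R: w = (6, 2, 5, 4, 3, 1).

4 SE-corners of the 12-cell Rothe diagram give Ess(w):

[(1, 5, 0), (3, 4, 1), (4, 3, 1), (5, 1, 0)]


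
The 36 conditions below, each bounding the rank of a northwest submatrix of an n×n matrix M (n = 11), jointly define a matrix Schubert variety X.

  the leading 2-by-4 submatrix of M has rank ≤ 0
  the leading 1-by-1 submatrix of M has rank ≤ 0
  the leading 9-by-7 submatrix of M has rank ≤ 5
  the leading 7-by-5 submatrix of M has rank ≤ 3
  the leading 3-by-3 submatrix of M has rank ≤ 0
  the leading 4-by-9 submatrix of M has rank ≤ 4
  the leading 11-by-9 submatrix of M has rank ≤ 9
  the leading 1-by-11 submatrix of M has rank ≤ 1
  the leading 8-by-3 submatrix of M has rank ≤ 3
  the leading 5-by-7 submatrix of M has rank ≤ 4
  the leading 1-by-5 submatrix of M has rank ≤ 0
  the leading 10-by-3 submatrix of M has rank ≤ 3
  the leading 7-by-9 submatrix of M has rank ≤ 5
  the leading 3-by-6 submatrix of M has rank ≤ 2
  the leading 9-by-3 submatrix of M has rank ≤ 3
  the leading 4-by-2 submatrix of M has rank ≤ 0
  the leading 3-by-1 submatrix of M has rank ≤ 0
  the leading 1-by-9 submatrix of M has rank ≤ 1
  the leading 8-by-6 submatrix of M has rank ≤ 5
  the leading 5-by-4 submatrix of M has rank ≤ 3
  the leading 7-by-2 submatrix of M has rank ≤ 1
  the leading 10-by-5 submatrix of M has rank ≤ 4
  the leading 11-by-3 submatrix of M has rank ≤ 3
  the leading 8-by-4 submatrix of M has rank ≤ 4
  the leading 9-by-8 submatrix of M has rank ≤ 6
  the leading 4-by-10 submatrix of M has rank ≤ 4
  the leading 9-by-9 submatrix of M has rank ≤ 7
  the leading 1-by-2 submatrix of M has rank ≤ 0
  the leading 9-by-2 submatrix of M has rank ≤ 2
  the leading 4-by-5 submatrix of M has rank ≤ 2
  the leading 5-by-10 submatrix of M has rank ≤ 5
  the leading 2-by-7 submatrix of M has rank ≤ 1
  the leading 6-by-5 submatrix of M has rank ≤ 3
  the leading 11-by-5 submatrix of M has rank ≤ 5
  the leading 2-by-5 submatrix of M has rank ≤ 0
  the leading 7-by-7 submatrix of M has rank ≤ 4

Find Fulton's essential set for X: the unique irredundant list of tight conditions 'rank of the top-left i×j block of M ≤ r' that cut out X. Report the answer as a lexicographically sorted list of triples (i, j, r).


Recovering R(i,j) via the rank-extension bound from the 36 conditions:

  0, 0, 0, 0, 0, 1, 1, 1, 1, 1, 1
  0, 0, 0, 0, 0, 1, 1, 2, 2, 2, 2
  0, 0, 0, 1, 1, 2, 2, 3, 3, 3, 3
  0, 0, 1, 2, 2, 3, 3, 4, 4, 4, 4
  1, 1, 2, 3, 3, 4, 4, 5, 5, 5, 5
  1, 1, 2, 3, 3, 4, 4, 5, 5, 6, 6
  1, 1, 2, 3, 3, 4, 4, 5, 5, 6, 7
  1, 2, 3, 4, 4, 5, 5, 6, 6, 7, 8
  1, 2, 3, 4, 4, 5, 5, 6, 7, 8, 9
  1, 2, 3, 4, 4, 5, 6, 7, 8, 9, 10
  1, 2, 3, 4, 5, 6, 7, 8, 9, 10, 11

hence w(1..11) = (6, 8, 4, 3, 1, 10, 11, 2, 9, 7, 5).

Fulton essential set (10 of the 27 Rothe cells):

[(2, 5, 0), (2, 7, 1), (3, 3, 0), (4, 2, 0), (7, 2, 1), (7, 5, 3), (7, 7, 4), (7, 9, 5), (9, 7, 5), (10, 5, 4)]


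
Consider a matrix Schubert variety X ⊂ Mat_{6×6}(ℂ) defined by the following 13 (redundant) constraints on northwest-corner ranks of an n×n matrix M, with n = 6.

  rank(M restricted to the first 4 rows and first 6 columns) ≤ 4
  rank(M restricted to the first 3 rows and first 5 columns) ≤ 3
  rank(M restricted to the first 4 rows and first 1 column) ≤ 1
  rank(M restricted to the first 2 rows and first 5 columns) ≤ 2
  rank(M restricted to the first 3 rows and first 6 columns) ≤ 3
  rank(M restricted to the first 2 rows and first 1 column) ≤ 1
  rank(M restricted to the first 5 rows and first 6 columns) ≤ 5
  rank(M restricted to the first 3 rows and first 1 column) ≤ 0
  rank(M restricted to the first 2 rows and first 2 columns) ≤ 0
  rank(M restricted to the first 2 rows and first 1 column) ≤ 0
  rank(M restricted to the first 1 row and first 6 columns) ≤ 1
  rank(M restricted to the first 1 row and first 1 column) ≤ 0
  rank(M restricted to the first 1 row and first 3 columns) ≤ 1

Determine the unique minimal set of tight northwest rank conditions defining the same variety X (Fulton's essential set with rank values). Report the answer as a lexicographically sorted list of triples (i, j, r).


Reconstructing r_w from the 13 given conditions:

  row 1: 0 0 1 1 1 1
  row 2: 0 0 1 2 2 2
  row 3: 0 1 2 3 3 3
  row 4: 1 2 3 4 4 4
  row 5: 1 2 3 4 5 5
  row 6: 1 2 3 4 5 6

giving w = (3, 4, 2, 1, 5, 6) via Δ²R.

D(w) has 5 cells with 2 SE-corners; essential set:

[(2, 2, 0), (3, 1, 0)]


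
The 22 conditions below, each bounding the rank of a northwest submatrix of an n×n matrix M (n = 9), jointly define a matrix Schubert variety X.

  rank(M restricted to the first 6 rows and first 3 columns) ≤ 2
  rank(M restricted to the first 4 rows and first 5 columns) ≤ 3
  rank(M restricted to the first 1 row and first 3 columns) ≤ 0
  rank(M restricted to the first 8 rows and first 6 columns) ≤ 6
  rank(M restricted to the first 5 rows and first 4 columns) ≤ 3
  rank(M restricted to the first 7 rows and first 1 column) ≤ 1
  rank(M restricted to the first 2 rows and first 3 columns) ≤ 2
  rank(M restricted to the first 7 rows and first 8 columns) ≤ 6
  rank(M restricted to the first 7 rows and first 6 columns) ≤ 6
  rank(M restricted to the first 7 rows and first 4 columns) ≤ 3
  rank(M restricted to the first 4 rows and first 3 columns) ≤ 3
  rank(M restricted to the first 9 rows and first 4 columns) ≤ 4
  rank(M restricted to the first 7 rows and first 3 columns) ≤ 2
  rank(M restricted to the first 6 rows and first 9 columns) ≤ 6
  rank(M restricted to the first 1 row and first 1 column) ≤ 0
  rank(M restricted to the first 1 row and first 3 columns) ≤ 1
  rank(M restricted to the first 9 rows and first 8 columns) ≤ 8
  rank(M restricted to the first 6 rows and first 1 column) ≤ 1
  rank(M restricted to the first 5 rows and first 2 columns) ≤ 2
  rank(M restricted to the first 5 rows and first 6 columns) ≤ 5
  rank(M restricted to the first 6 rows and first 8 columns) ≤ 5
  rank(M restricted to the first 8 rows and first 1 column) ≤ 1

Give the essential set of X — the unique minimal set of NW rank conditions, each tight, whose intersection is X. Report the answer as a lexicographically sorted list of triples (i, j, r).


Rank table r_w(9×9) implied by the 22 constraints:

  R[1]: 0  0  0  1  1  1  1  1  1
  R[2]: 1  1  1  2  2  2  2  2  2
  R[3]: 1  2  2  3  3  3  3  3  3
  R[4]: 1  2  2  3  3  4  4  4  4
  R[5]: 1  2  2  3  4  5  5  5  5
  R[6]: 1  2  2  3  4  5  5  5  6
  R[7]: 1  2  2  3  4  5  6  6  7
  R[8]: 1  2  3  4  5  6  7  7  8
  R[9]: 1  2  3  4  5  6  7  8  9

hence w(1..9) = (4, 1, 2, 6, 5, 9, 7, 3, 8).

D(w) has 10 cells with 4 SE-corners; essential set:

[(1, 3, 0), (4, 5, 3), (6, 8, 5), (7, 3, 2)]


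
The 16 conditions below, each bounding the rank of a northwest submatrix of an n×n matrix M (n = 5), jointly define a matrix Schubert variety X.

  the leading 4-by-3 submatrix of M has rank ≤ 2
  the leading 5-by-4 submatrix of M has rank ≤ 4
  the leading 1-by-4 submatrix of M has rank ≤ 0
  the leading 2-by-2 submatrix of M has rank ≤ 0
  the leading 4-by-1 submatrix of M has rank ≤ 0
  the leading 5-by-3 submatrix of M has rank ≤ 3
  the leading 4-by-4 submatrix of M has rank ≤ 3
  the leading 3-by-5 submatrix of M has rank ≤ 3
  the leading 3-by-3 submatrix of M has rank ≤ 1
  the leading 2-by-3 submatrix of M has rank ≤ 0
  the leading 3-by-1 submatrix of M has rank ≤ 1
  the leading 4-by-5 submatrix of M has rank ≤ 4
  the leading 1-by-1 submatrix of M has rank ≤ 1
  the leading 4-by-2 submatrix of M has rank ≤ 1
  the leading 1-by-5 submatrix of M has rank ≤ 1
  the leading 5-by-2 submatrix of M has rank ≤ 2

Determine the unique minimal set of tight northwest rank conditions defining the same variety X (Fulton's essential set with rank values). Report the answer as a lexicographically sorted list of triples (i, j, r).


Reconstructing r_w from the 16 given conditions:

  R[1]: 0  0  0  0  1
  R[2]: 0  0  0  1  2
  R[3]: 0  1  1  2  3
  R[4]: 0  1  2  3  4
  R[5]: 1  2  3  4  5

second differences of R give the permutation w = (5, 4, 2, 3, 1).

ℓ(w)=9; the 3 essential cells (i,j,r):

[(1, 4, 0), (2, 3, 0), (4, 1, 0)]


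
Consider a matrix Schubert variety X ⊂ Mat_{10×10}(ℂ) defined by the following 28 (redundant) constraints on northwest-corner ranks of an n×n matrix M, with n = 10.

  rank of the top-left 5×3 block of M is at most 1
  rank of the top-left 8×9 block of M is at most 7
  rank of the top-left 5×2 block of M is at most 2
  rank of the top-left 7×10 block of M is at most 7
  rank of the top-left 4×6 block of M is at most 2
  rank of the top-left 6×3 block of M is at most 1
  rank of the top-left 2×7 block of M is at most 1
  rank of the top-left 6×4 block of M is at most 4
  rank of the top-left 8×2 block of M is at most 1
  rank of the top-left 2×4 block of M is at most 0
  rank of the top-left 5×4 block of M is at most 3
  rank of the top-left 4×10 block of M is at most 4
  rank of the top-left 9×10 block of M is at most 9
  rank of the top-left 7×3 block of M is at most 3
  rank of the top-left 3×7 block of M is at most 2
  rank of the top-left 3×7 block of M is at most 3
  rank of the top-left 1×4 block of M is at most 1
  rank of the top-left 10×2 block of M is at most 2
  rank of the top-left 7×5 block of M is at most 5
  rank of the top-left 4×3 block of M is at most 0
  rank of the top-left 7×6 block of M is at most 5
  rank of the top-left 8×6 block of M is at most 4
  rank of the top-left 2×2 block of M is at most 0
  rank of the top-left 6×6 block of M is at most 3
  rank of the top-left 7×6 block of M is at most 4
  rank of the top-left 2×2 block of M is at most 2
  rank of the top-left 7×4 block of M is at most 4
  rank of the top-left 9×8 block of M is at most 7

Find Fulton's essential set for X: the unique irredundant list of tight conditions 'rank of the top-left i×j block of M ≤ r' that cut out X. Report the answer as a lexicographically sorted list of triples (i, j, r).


Computing R[i][j] = min implied NW-rank bound (n=10, 28 conditions):

  row 1: 0 0 0 0 1 1 1 1 1 1
  row 2: 0 0 0 0 1 1 1 2 2 2
  row 3: 0 0 0 1 2 2 2 3 3 3
  row 4: 0 0 0 1 2 2 3 4 4 4
  row 5: 1 1 1 2 3 3 4 5 5 5
  row 6: 1 1 1 2 3 3 4 5 6 6
  row 7: 1 1 2 3 4 4 5 6 7 7
  row 8: 1 1 2 3 4 4 5 6 7 8
  row 9: 1 2 3 4 5 5 6 7 8 9
  row 10: 1 2 3 4 5 6 7 8 9 10

second differences of R give the permutation w = (5, 8, 4, 7, 1, 9, 3, 10, 2, 6).

D(w) has 23 cells with 8 SE-corners; essential set:

[(2, 4, 0), (2, 7, 1), (4, 3, 0), (4, 6, 2), (6, 3, 1), (6, 6, 3), (8, 2, 1), (8, 6, 4)]


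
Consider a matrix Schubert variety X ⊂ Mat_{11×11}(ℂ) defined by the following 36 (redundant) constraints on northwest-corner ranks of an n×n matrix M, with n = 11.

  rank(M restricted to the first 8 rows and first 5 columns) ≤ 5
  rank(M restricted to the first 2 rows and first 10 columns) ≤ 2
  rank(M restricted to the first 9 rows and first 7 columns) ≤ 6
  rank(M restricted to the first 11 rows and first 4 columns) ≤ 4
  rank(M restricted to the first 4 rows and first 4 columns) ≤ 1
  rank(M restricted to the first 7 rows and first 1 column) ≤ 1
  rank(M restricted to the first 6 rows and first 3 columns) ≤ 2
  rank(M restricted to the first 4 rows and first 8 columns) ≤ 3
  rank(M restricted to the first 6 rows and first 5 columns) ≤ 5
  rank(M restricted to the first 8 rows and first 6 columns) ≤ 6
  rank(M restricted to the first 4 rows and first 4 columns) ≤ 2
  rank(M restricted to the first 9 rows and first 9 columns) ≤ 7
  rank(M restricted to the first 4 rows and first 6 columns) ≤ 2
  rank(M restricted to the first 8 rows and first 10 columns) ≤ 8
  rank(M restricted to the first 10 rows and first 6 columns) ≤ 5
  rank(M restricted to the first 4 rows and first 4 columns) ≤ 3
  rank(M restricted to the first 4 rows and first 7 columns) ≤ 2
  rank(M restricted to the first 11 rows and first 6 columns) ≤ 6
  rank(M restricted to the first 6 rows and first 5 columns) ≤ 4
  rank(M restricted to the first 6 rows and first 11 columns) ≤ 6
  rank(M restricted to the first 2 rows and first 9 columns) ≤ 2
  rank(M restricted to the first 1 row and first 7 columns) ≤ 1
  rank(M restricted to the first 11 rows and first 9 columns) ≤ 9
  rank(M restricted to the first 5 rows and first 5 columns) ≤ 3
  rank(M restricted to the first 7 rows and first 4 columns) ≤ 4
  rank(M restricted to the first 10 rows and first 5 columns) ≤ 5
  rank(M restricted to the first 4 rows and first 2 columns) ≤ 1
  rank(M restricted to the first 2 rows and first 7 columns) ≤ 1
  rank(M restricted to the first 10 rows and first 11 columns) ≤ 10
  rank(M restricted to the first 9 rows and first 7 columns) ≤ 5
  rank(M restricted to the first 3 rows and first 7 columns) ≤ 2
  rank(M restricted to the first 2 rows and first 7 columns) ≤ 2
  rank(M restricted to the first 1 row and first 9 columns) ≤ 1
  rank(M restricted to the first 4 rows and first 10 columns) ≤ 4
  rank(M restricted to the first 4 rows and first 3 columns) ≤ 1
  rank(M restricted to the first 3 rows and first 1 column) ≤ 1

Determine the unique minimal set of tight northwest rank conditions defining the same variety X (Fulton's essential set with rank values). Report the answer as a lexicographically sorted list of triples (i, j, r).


Reconstructing r_w from the 36 given conditions:

  1, 1, 1, 1, 1, 1, 1, 1, 1, 1, 1
  1, 1, 1, 1, 1, 1, 1, 2, 2, 2, 2
  1, 1, 1, 1, 2, 2, 2, 3, 3, 3, 3
  1, 1, 1, 1, 2, 2, 2, 3, 4, 4, 4
  1, 2, 2, 2, 3, 3, 3, 4, 5, 5, 5
  1, 2, 2, 3, 4, 4, 4, 5, 6, 6, 6
  1, 2, 3, 4, 5, 5, 5, 6, 7, 7, 7
  1, 2, 3, 4, 5, 5, 5, 6, 7, 8, 8
  1, 2, 3, 4, 5, 5, 5, 6, 7, 8, 9
  1, 2, 3, 4, 5, 5, 6, 7, 8, 9, 10
  1, 2, 3, 4, 5, 6, 7, 8, 9, 10, 11

the unique w with this rank table is (1, 8, 5, 9, 2, 4, 3, 10, 11, 7, 6).

ℓ(w)=20; the 6 essential cells (i,j,r):

[(2, 7, 1), (4, 4, 1), (4, 7, 2), (6, 3, 2), (9, 7, 5), (10, 6, 5)]


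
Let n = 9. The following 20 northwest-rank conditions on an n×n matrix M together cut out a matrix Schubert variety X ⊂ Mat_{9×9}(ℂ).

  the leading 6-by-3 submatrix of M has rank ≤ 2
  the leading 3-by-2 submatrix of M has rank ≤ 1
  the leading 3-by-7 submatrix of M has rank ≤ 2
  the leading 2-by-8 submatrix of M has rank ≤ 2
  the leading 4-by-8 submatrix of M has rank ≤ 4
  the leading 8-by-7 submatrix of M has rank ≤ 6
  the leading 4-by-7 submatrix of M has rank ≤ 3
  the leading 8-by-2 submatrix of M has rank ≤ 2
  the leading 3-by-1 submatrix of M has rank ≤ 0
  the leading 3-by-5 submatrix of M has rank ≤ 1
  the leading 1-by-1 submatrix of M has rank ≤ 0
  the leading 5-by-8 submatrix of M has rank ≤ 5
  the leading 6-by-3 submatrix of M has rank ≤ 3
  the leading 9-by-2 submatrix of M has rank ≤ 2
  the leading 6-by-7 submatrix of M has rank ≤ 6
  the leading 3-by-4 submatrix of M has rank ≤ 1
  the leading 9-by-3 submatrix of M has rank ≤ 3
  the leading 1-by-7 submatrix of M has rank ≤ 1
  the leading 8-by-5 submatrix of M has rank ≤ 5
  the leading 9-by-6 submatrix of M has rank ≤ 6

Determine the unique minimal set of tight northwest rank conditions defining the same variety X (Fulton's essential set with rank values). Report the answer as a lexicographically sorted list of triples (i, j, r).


Rank table r_w(9×9) implied by the 20 constraints:

  R[1]: 0 1 1 1 1 1 1 1 1
  R[2]: 0 1 1 1 1 2 2 2 2
  R[3]: 0 1 1 1 1 2 2 3 3
  R[4]: 1 2 2 2 2 3 3 4 4
  R[5]: 1 2 2 3 3 4 4 5 5
  R[6]: 1 2 2 3 4 5 5 6 6
  R[7]: 1 2 3 4 5 6 6 7 7
  R[8]: 1 2 3 4 5 6 6 7 8
  R[9]: 1 2 3 4 5 6 7 8 9

so w = (2, 6, 8, 1, 4, 5, 3, 9, 7).

Fulton essential set (5 of the 13 Rothe cells):

[(3, 1, 0), (3, 5, 1), (3, 7, 2), (6, 3, 2), (8, 7, 6)]


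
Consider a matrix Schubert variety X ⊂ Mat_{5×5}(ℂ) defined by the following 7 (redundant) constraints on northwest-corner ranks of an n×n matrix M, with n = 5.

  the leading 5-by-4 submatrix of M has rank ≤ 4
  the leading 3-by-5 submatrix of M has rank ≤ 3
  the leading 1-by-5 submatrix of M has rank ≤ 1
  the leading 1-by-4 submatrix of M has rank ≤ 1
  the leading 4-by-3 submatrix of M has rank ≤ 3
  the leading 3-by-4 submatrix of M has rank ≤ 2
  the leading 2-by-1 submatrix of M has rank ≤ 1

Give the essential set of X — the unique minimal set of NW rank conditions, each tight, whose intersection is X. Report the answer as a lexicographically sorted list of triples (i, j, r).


Computing R[i][j] = min implied NW-rank bound (n=5, 7 conditions):

  1  1  1  1  1
  1  2  2  2  2
  1  2  2  2  3
  1  2  3  3  4
  1  2  3  4  5

the unique w with this rank table is (1, 2, 5, 3, 4).

ℓ(w)=2; the 1 essential cell (i,j,r):

[(3, 4, 2)]


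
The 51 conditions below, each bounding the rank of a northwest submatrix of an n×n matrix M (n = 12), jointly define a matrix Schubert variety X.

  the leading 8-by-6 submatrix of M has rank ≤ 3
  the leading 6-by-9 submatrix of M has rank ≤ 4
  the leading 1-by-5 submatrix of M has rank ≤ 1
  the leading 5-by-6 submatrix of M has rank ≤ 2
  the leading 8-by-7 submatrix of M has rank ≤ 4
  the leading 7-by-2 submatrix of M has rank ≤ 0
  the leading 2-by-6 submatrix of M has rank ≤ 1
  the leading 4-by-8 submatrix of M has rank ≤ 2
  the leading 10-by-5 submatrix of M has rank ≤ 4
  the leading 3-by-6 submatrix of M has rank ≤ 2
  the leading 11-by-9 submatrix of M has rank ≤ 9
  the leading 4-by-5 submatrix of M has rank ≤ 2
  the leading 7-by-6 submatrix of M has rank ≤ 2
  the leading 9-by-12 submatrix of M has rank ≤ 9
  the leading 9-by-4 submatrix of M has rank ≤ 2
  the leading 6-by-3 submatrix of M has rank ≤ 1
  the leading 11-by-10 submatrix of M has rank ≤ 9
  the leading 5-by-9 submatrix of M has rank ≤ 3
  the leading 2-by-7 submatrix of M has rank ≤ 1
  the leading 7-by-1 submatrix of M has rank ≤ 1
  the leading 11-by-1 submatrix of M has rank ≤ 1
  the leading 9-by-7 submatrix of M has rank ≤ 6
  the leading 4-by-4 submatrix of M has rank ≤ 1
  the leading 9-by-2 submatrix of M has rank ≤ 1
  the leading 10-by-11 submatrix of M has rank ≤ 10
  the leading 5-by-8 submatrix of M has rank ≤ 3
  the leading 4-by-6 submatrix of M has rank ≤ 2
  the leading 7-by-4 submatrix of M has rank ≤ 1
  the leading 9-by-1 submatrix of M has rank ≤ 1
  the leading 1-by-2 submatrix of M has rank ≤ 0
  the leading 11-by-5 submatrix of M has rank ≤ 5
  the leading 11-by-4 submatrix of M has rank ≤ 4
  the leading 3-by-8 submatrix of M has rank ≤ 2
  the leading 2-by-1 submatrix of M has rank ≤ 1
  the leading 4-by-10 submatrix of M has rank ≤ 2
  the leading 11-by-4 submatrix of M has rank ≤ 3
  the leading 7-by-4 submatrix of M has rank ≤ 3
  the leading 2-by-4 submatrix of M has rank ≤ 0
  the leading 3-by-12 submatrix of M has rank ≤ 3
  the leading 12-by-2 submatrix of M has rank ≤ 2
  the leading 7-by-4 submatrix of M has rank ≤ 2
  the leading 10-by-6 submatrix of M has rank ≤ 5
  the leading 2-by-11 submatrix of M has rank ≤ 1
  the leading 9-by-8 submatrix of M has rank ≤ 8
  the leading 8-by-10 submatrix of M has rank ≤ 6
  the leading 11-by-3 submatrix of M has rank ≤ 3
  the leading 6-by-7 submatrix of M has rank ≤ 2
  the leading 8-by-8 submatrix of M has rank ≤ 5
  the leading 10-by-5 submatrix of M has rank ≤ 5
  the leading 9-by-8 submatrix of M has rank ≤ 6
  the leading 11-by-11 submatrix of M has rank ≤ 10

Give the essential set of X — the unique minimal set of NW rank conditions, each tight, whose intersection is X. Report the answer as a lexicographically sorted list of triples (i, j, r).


The tightest implied rank at each (i,j), from the 51 conditions:

  0 0 0 0 1 1 1 1 1 1 1 1
  0 0 0 0 1 1 1 1 1 1 1 2
  0 0 1 1 2 2 2 2 2 2 2 3
  0 0 1 1 2 2 2 2 2 2 3 4
  0 0 1 1 2 2 2 3 3 3 4 5
  0 0 1 1 2 2 2 3 4 4 5 6
  0 0 1 1 2 2 3 4 5 5 6 7
  1 1 2 2 3 3 4 5 6 6 7 8
  1 1 2 2 3 4 5 6 7 7 8 9
  1 2 3 3 4 5 6 7 8 8 9 10
  1 2 3 3 4 5 6 7 8 9 10 11
  1 2 3 4 5 6 7 8 9 10 11 12

hence w(1..12) = (5, 12, 3, 11, 8, 9, 7, 1, 6, 2, 10, 4).

Rothe diagram D(w) (41 cells), 10 SE-corners (essential conditions):

[(2, 4, 0), (2, 11, 1), (4, 10, 2), (6, 7, 2), (7, 2, 0), (7, 4, 1), (7, 6, 2), (9, 2, 1), (9, 4, 2), (11, 4, 3)]


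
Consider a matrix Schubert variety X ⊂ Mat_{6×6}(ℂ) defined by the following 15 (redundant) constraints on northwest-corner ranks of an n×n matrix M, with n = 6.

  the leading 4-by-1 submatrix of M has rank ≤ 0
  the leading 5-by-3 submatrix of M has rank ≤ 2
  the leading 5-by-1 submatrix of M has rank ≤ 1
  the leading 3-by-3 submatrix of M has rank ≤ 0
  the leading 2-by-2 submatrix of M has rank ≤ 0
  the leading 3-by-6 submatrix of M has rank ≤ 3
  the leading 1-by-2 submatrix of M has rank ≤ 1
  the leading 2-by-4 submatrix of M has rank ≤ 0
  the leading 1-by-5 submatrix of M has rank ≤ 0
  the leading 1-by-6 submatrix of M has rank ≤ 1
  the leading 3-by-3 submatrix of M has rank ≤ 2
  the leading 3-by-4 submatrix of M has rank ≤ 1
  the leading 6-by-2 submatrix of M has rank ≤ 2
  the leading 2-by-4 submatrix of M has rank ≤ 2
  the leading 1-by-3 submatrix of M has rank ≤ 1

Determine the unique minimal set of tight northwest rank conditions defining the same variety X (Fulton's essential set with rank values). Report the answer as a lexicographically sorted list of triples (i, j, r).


Recovering R(i,j) via the rank-extension bound from the 15 conditions:

  i=1: 0 0 0 0 0 1
  i=2: 0 0 0 0 1 2
  i=3: 0 0 0 1 2 3
  i=4: 0 1 1 2 3 4
  i=5: 1 2 2 3 4 5
  i=6: 1 2 3 4 5 6

giving w = (6, 5, 4, 2, 1, 3) via Δ²R.

ℓ(w)=13; the 4 essential cells (i,j,r):

[(1, 5, 0), (2, 4, 0), (3, 3, 0), (4, 1, 0)]
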